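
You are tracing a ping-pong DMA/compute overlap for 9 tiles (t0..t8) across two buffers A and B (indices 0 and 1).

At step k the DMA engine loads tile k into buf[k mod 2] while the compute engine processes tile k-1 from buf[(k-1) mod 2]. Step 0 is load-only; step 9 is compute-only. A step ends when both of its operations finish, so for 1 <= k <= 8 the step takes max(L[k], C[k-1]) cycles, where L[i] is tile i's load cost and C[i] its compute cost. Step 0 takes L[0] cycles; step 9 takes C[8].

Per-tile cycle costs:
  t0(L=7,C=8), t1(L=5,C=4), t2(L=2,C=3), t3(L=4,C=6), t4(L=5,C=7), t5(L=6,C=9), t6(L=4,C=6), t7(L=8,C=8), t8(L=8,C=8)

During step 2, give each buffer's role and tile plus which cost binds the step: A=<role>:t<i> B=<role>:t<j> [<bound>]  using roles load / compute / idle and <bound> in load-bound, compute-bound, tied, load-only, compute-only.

[0] DMA t0→A (7c) ∥ CU idle ⇒ 7c, clock 7
[1] DMA t1→B (5c) ∥ CU A:t0 (8c) ⇒ 8c, clock 15
[2] DMA t2→A (2c) ∥ CU B:t1 (4c) ⇒ 4c, clock 19
[3] DMA t3→B (4c) ∥ CU A:t2 (3c) ⇒ 4c, clock 23
[4] DMA t4→A (5c) ∥ CU B:t3 (6c) ⇒ 6c, clock 29
[5] DMA t5→B (6c) ∥ CU A:t4 (7c) ⇒ 7c, clock 36
[6] DMA t6→A (4c) ∥ CU B:t5 (9c) ⇒ 9c, clock 45
[7] DMA t7→B (8c) ∥ CU A:t6 (6c) ⇒ 8c, clock 53
[8] DMA t8→A (8c) ∥ CU B:t7 (8c) ⇒ 8c, clock 61
[9] DMA idle ∥ CU A:t8 (8c) ⇒ 8c, clock 69

step 2: A=load:t2 B=compute:t1 [compute-bound]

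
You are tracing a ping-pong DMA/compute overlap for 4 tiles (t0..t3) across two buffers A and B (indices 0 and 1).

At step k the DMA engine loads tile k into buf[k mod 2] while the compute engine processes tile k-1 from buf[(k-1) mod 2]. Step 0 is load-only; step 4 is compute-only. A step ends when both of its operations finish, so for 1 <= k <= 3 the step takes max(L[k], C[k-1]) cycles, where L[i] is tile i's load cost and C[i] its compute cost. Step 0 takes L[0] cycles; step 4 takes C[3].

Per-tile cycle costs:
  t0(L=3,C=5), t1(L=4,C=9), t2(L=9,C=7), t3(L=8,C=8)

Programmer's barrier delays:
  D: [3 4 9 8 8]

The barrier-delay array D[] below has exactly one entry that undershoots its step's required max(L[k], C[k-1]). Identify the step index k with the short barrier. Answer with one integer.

hazard at step 1

step 0: need L[0]=3 = 3; D[0]=3 ok
step 1: need max(L[1]=4,C[0]=5) = 5; D[1]=4 SHORT
step 2: need max(L[2]=9,C[1]=9) = 9; D[2]=9 ok
step 3: need max(L[3]=8,C[2]=7) = 8; D[3]=8 ok
step 4: need C[3]=8 = 8; D[4]=8 ok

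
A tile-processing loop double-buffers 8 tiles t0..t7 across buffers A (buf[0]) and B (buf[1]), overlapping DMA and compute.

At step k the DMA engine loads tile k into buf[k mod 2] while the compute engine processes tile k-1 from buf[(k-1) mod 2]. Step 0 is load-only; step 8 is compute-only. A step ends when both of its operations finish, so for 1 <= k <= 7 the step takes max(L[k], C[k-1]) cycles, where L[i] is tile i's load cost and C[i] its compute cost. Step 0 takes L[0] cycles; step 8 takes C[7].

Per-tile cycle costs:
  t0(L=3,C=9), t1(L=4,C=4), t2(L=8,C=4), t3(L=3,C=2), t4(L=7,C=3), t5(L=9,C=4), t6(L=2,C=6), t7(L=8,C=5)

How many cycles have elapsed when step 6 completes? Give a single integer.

end_cycle[6] = 44

  0. 3=3c; end=3; A:t0 B:-
  1. max(4,9)=9c; end=12; A:t0 B:t1
  2. max(8,4)=8c; end=20; A:t2 B:t1
  3. max(3,4)=4c; end=24; A:t2 B:t3
  4. max(7,2)=7c; end=31; A:t4 B:t3
  5. max(9,3)=9c; end=40; A:t4 B:t5
  6. max(2,4)=4c; end=44; A:t6 B:t5
  7. max(8,6)=8c; end=52; A:t6 B:t7
  8. 5=5c; end=57; A:t6 B:t7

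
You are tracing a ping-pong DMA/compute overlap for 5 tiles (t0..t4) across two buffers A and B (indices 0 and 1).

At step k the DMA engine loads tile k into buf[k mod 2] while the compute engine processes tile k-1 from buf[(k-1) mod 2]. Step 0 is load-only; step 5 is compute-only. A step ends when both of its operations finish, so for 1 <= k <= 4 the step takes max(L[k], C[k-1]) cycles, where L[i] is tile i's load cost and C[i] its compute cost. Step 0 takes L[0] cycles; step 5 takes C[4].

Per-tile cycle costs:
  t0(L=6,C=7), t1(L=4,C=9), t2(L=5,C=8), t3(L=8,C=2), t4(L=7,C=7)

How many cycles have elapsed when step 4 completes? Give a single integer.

step 0: L[0]=6 → dur=6, Σ=6 | A=load:t0 B=idle [load-only]
step 1: L[1]=4 C[0]=7 → dur=7, Σ=13 | A=compute:t0 B=load:t1 [compute-bound]
step 2: L[2]=5 C[1]=9 → dur=9, Σ=22 | A=load:t2 B=compute:t1 [compute-bound]
step 3: L[3]=8 C[2]=8 → dur=8, Σ=30 | A=compute:t2 B=load:t3 [tied]
step 4: L[4]=7 C[3]=2 → dur=7, Σ=37 | A=load:t4 B=compute:t3 [load-bound]
step 5: C[4]=7 → dur=7, Σ=44 | A=compute:t4 B=idle [compute-only]

end_cycle[4] = 37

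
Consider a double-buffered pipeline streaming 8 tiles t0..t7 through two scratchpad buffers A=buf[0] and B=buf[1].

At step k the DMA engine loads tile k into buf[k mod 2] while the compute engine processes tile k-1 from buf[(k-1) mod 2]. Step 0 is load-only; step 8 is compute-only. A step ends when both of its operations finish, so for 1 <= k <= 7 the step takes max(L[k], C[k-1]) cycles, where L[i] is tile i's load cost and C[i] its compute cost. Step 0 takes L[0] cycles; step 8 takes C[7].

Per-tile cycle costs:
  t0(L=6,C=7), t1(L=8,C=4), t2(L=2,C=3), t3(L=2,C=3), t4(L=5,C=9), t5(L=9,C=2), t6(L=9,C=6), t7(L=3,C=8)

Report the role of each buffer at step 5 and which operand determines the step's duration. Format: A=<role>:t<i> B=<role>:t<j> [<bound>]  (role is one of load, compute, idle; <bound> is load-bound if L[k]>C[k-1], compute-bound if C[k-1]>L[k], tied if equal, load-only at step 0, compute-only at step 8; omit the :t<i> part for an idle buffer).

k=0 load=t0/6c comp=- wait=6 total=6
k=1 load=t1/8c comp=t0/7c wait=8 total=14
k=2 load=t2/2c comp=t1/4c wait=4 total=18
k=3 load=t3/2c comp=t2/3c wait=3 total=21
k=4 load=t4/5c comp=t3/3c wait=5 total=26
k=5 load=t5/9c comp=t4/9c wait=9 total=35
k=6 load=t6/9c comp=t5/2c wait=9 total=44
k=7 load=t7/3c comp=t6/6c wait=6 total=50
k=8 load=- comp=t7/8c wait=8 total=58

step 5: A=compute:t4 B=load:t5 [tied]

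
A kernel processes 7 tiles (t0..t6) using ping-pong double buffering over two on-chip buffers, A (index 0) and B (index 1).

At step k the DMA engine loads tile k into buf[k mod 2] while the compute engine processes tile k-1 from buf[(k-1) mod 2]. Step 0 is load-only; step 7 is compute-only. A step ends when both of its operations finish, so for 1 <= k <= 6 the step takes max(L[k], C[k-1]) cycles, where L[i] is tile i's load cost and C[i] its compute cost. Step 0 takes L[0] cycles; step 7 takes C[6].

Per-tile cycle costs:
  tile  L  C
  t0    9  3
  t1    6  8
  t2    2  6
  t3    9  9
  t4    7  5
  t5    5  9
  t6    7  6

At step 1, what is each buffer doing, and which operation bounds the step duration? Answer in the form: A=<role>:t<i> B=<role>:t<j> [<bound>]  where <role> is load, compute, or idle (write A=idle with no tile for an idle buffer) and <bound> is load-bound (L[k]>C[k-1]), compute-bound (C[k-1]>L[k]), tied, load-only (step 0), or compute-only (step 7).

[0] DMA t0→A (9c) ∥ CU idle ⇒ 9c, clock 9
[1] DMA t1→B (6c) ∥ CU A:t0 (3c) ⇒ 6c, clock 15
[2] DMA t2→A (2c) ∥ CU B:t1 (8c) ⇒ 8c, clock 23
[3] DMA t3→B (9c) ∥ CU A:t2 (6c) ⇒ 9c, clock 32
[4] DMA t4→A (7c) ∥ CU B:t3 (9c) ⇒ 9c, clock 41
[5] DMA t5→B (5c) ∥ CU A:t4 (5c) ⇒ 5c, clock 46
[6] DMA t6→A (7c) ∥ CU B:t5 (9c) ⇒ 9c, clock 55
[7] DMA idle ∥ CU A:t6 (6c) ⇒ 6c, clock 61

step 1: A=compute:t0 B=load:t1 [load-bound]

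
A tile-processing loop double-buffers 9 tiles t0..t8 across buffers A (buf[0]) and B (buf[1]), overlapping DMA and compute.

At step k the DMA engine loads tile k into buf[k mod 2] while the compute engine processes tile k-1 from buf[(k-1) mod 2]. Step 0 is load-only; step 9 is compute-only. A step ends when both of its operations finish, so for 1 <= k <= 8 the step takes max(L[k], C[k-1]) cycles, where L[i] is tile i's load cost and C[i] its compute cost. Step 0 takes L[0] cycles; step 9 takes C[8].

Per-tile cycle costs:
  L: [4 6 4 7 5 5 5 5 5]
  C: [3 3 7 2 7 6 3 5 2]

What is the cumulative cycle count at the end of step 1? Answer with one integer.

step 0: L[0]=4 → dur=4, Σ=4 | A=load:t0 B=idle [load-only]
step 1: L[1]=6 C[0]=3 → dur=6, Σ=10 | A=compute:t0 B=load:t1 [load-bound]
step 2: L[2]=4 C[1]=3 → dur=4, Σ=14 | A=load:t2 B=compute:t1 [load-bound]
step 3: L[3]=7 C[2]=7 → dur=7, Σ=21 | A=compute:t2 B=load:t3 [tied]
step 4: L[4]=5 C[3]=2 → dur=5, Σ=26 | A=load:t4 B=compute:t3 [load-bound]
step 5: L[5]=5 C[4]=7 → dur=7, Σ=33 | A=compute:t4 B=load:t5 [compute-bound]
step 6: L[6]=5 C[5]=6 → dur=6, Σ=39 | A=load:t6 B=compute:t5 [compute-bound]
step 7: L[7]=5 C[6]=3 → dur=5, Σ=44 | A=compute:t6 B=load:t7 [load-bound]
step 8: L[8]=5 C[7]=5 → dur=5, Σ=49 | A=load:t8 B=compute:t7 [tied]
step 9: C[8]=2 → dur=2, Σ=51 | A=compute:t8 B=idle [compute-only]

end_cycle[1] = 10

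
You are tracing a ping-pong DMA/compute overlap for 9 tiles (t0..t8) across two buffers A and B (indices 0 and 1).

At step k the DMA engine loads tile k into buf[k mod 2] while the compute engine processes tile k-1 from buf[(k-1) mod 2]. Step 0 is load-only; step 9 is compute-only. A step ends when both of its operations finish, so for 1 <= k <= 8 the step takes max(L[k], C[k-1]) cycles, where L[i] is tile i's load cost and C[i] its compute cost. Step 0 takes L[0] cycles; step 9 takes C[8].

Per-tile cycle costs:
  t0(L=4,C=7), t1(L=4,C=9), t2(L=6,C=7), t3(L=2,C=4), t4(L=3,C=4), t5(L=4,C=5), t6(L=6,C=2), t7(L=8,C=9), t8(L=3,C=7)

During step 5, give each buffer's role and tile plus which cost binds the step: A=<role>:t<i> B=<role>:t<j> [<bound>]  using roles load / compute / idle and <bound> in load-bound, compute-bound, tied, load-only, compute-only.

step 5: A=compute:t4 B=load:t5 [tied]

step 0: L[0]=4 → dur=4, Σ=4 | A=load:t0 B=idle [load-only]
step 1: L[1]=4 C[0]=7 → dur=7, Σ=11 | A=compute:t0 B=load:t1 [compute-bound]
step 2: L[2]=6 C[1]=9 → dur=9, Σ=20 | A=load:t2 B=compute:t1 [compute-bound]
step 3: L[3]=2 C[2]=7 → dur=7, Σ=27 | A=compute:t2 B=load:t3 [compute-bound]
step 4: L[4]=3 C[3]=4 → dur=4, Σ=31 | A=load:t4 B=compute:t3 [compute-bound]
step 5: L[5]=4 C[4]=4 → dur=4, Σ=35 | A=compute:t4 B=load:t5 [tied]
step 6: L[6]=6 C[5]=5 → dur=6, Σ=41 | A=load:t6 B=compute:t5 [load-bound]
step 7: L[7]=8 C[6]=2 → dur=8, Σ=49 | A=compute:t6 B=load:t7 [load-bound]
step 8: L[8]=3 C[7]=9 → dur=9, Σ=58 | A=load:t8 B=compute:t7 [compute-bound]
step 9: C[8]=7 → dur=7, Σ=65 | A=compute:t8 B=idle [compute-only]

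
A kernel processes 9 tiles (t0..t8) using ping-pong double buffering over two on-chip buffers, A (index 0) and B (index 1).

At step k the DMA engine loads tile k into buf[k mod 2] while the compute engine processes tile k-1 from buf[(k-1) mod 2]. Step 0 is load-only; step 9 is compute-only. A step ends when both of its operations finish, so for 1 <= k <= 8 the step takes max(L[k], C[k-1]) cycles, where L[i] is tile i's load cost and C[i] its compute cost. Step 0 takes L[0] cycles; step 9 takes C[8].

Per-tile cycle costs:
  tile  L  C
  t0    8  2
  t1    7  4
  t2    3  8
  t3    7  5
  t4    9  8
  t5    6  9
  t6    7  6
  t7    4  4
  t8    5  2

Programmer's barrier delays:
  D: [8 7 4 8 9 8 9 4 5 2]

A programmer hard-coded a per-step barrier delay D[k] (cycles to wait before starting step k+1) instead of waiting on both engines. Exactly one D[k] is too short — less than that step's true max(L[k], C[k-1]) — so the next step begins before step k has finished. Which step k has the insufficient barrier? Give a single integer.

[0] required=L[0]=8=8 vs D=8 ok
[1] required=max(L[1]=7,C[0]=2)=7 vs D=7 ok
[2] required=max(L[2]=3,C[1]=4)=4 vs D=4 ok
[3] required=max(L[3]=7,C[2]=8)=8 vs D=8 ok
[4] required=max(L[4]=9,C[3]=5)=9 vs D=9 ok
[5] required=max(L[5]=6,C[4]=8)=8 vs D=8 ok
[6] required=max(L[6]=7,C[5]=9)=9 vs D=9 ok
[7] required=max(L[7]=4,C[6]=6)=6 vs D=4 SHORT
[8] required=max(L[8]=5,C[7]=4)=5 vs D=5 ok
[9] required=C[8]=2=2 vs D=2 ok

hazard at step 7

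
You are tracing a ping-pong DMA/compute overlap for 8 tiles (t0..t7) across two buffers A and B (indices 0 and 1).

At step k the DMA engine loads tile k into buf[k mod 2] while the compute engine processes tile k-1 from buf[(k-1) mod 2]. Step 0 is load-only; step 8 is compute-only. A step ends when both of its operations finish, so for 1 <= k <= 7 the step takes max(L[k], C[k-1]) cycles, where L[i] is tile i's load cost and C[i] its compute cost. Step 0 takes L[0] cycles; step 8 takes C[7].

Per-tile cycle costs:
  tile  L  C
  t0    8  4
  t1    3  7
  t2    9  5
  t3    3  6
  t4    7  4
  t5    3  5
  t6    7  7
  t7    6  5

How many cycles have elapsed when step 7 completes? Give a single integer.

  0. 8=8c; end=8; A:t0 B:-
  1. max(3,4)=4c; end=12; A:t0 B:t1
  2. max(9,7)=9c; end=21; A:t2 B:t1
  3. max(3,5)=5c; end=26; A:t2 B:t3
  4. max(7,6)=7c; end=33; A:t4 B:t3
  5. max(3,4)=4c; end=37; A:t4 B:t5
  6. max(7,5)=7c; end=44; A:t6 B:t5
  7. max(6,7)=7c; end=51; A:t6 B:t7
  8. 5=5c; end=56; A:t6 B:t7

end_cycle[7] = 51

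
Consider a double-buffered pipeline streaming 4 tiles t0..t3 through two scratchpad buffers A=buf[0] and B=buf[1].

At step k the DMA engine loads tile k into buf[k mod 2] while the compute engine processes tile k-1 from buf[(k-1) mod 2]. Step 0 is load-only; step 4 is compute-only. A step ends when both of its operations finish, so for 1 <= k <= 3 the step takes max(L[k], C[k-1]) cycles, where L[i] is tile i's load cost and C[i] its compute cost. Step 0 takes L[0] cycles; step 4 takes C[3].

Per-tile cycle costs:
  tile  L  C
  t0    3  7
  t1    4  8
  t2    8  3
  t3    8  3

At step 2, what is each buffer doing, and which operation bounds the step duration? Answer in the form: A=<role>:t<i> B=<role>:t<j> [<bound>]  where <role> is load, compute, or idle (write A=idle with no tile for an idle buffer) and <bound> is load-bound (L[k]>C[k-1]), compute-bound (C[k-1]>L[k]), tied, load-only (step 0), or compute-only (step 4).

step 2: A=load:t2 B=compute:t1 [tied]

[0] DMA t0→A (3c) ∥ CU idle ⇒ 3c, clock 3
[1] DMA t1→B (4c) ∥ CU A:t0 (7c) ⇒ 7c, clock 10
[2] DMA t2→A (8c) ∥ CU B:t1 (8c) ⇒ 8c, clock 18
[3] DMA t3→B (8c) ∥ CU A:t2 (3c) ⇒ 8c, clock 26
[4] DMA idle ∥ CU B:t3 (3c) ⇒ 3c, clock 29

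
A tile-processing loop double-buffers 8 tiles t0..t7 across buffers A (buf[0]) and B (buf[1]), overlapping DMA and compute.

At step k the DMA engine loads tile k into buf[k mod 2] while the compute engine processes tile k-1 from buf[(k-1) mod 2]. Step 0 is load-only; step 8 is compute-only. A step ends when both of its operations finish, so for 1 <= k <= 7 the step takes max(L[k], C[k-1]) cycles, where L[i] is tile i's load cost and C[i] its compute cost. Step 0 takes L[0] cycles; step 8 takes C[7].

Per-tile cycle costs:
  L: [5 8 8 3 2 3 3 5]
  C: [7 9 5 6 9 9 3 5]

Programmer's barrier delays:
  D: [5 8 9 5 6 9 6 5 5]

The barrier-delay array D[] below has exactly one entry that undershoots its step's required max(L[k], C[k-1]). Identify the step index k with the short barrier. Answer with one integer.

hazard at step 6

[0] required=L[0]=5=5 vs D=5 ok
[1] required=max(L[1]=8,C[0]=7)=8 vs D=8 ok
[2] required=max(L[2]=8,C[1]=9)=9 vs D=9 ok
[3] required=max(L[3]=3,C[2]=5)=5 vs D=5 ok
[4] required=max(L[4]=2,C[3]=6)=6 vs D=6 ok
[5] required=max(L[5]=3,C[4]=9)=9 vs D=9 ok
[6] required=max(L[6]=3,C[5]=9)=9 vs D=6 SHORT
[7] required=max(L[7]=5,C[6]=3)=5 vs D=5 ok
[8] required=C[7]=5=5 vs D=5 ok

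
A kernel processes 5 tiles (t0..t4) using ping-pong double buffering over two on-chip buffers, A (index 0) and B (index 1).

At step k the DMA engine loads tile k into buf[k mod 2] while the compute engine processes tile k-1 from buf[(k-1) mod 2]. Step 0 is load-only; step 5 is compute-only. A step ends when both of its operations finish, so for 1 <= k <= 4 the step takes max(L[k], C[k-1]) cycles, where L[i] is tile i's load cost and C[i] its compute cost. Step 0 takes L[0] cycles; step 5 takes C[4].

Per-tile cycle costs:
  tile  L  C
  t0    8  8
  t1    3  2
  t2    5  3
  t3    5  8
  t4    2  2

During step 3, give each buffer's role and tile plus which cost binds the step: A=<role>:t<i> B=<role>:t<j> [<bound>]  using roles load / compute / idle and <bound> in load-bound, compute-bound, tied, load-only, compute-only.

[0] DMA t0→A (8c) ∥ CU idle ⇒ 8c, clock 8
[1] DMA t1→B (3c) ∥ CU A:t0 (8c) ⇒ 8c, clock 16
[2] DMA t2→A (5c) ∥ CU B:t1 (2c) ⇒ 5c, clock 21
[3] DMA t3→B (5c) ∥ CU A:t2 (3c) ⇒ 5c, clock 26
[4] DMA t4→A (2c) ∥ CU B:t3 (8c) ⇒ 8c, clock 34
[5] DMA idle ∥ CU A:t4 (2c) ⇒ 2c, clock 36

step 3: A=compute:t2 B=load:t3 [load-bound]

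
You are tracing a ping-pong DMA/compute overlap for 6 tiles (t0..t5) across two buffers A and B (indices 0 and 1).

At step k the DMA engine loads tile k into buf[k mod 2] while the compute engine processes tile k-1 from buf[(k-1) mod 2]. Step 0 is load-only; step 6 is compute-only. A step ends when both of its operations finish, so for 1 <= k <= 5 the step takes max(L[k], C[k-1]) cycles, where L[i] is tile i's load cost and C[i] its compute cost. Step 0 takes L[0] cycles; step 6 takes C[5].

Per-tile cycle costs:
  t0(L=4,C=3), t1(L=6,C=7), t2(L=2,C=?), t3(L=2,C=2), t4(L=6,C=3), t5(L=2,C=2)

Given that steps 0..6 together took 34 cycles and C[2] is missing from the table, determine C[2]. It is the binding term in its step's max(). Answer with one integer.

step 0 = dur = L[0]=4 = 4
step 1 = dur = max(L[1]=6, C[0]=3) = 6
step 2 = dur = max(L[2]=2, C[1]=7) = 7
step 3 = dur = max(L[3]=2, C[2]=?) = C[2]  (unknown; binding)
step 4 = dur = max(L[4]=6, C[3]=2) = 6
step 5 = dur = max(L[5]=2, C[4]=3) = 3
step 6 = dur = C[5]=2 = 2
sum of known step durations = 28
dur[3] = total - known = 34 - 28 = 6
C[2] is the binding max in step 3, so C[2] = dur[3] = 6

C[2] = 6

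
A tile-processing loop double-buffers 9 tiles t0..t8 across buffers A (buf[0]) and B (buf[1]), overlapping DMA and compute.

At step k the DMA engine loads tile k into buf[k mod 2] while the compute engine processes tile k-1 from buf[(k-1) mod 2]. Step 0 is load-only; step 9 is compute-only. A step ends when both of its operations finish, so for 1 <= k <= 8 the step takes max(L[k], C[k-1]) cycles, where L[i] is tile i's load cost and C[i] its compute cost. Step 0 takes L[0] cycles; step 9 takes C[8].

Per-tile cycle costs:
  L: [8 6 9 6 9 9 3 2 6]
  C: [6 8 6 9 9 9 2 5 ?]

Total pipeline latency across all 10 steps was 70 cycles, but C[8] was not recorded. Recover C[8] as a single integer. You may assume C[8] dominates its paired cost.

C[8] = 6

step 0 | dur = L[0]=8 = 8
step 1 | dur = max(L[1]=6, C[0]=6) = 6
step 2 | dur = max(L[2]=9, C[1]=8) = 9
step 3 | dur = max(L[3]=6, C[2]=6) = 6
step 4 | dur = max(L[4]=9, C[3]=9) = 9
step 5 | dur = max(L[5]=9, C[4]=9) = 9
step 6 | dur = max(L[6]=3, C[5]=9) = 9
step 7 | dur = max(L[7]=2, C[6]=2) = 2
step 8 | dur = max(L[8]=6, C[7]=5) = 6
step 9 | dur = C[8]=? = C[8]  (unknown; binding)
sum of known step durations = 64
dur[9] = total - known = 70 - 64 = 6
C[8] is the binding max in step 9, so C[8] = dur[9] = 6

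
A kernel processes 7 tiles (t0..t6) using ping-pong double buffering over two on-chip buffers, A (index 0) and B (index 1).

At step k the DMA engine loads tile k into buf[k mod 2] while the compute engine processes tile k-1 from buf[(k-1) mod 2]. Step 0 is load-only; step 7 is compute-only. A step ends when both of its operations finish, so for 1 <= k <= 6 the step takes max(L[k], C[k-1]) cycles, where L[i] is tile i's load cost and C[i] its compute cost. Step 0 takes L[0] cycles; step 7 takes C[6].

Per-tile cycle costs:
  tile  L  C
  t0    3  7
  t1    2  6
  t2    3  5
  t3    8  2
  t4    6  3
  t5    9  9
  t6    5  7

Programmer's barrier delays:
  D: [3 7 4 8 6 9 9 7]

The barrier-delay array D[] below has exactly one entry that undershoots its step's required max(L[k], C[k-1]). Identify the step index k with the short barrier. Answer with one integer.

hazard at step 2

[0] required=L[0]=3=3 vs D=3 ok
[1] required=max(L[1]=2,C[0]=7)=7 vs D=7 ok
[2] required=max(L[2]=3,C[1]=6)=6 vs D=4 SHORT
[3] required=max(L[3]=8,C[2]=5)=8 vs D=8 ok
[4] required=max(L[4]=6,C[3]=2)=6 vs D=6 ok
[5] required=max(L[5]=9,C[4]=3)=9 vs D=9 ok
[6] required=max(L[6]=5,C[5]=9)=9 vs D=9 ok
[7] required=C[6]=7=7 vs D=7 ok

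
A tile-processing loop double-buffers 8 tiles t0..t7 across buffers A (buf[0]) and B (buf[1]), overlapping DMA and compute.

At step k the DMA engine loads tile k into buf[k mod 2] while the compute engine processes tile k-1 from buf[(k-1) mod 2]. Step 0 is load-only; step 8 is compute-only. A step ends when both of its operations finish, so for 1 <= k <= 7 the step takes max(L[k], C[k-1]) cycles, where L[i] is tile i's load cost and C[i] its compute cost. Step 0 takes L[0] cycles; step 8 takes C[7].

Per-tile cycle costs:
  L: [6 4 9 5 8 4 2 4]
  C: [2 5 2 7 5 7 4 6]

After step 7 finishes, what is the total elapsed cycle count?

end_cycle[7] = 48

  0. 6=6c; end=6; A:t0 B:-
  1. max(4,2)=4c; end=10; A:t0 B:t1
  2. max(9,5)=9c; end=19; A:t2 B:t1
  3. max(5,2)=5c; end=24; A:t2 B:t3
  4. max(8,7)=8c; end=32; A:t4 B:t3
  5. max(4,5)=5c; end=37; A:t4 B:t5
  6. max(2,7)=7c; end=44; A:t6 B:t5
  7. max(4,4)=4c; end=48; A:t6 B:t7
  8. 6=6c; end=54; A:t6 B:t7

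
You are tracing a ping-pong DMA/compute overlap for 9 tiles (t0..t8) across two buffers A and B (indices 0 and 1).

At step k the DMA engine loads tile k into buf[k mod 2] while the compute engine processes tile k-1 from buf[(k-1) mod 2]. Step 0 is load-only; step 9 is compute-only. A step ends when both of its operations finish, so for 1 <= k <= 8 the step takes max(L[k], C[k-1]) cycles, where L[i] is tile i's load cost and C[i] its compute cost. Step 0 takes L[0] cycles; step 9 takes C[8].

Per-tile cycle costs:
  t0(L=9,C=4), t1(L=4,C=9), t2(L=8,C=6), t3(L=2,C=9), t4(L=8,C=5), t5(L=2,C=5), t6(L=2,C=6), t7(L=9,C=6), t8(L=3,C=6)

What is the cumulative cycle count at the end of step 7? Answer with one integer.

end_cycle[7] = 56

[0] DMA t0→A (9c) ∥ CU idle ⇒ 9c, clock 9
[1] DMA t1→B (4c) ∥ CU A:t0 (4c) ⇒ 4c, clock 13
[2] DMA t2→A (8c) ∥ CU B:t1 (9c) ⇒ 9c, clock 22
[3] DMA t3→B (2c) ∥ CU A:t2 (6c) ⇒ 6c, clock 28
[4] DMA t4→A (8c) ∥ CU B:t3 (9c) ⇒ 9c, clock 37
[5] DMA t5→B (2c) ∥ CU A:t4 (5c) ⇒ 5c, clock 42
[6] DMA t6→A (2c) ∥ CU B:t5 (5c) ⇒ 5c, clock 47
[7] DMA t7→B (9c) ∥ CU A:t6 (6c) ⇒ 9c, clock 56
[8] DMA t8→A (3c) ∥ CU B:t7 (6c) ⇒ 6c, clock 62
[9] DMA idle ∥ CU A:t8 (6c) ⇒ 6c, clock 68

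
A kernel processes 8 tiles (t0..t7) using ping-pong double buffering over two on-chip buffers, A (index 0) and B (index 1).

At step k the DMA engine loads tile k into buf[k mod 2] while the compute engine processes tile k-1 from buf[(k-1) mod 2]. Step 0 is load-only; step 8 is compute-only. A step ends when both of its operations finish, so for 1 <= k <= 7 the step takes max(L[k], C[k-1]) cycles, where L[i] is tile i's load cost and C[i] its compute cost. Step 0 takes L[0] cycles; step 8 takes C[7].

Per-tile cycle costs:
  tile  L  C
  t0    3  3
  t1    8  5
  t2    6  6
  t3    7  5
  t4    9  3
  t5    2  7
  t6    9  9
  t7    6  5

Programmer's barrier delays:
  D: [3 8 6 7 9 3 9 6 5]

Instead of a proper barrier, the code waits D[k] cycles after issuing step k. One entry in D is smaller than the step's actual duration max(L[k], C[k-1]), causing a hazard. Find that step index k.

[0] required=L[0]=3=3 vs D=3 ok
[1] required=max(L[1]=8,C[0]=3)=8 vs D=8 ok
[2] required=max(L[2]=6,C[1]=5)=6 vs D=6 ok
[3] required=max(L[3]=7,C[2]=6)=7 vs D=7 ok
[4] required=max(L[4]=9,C[3]=5)=9 vs D=9 ok
[5] required=max(L[5]=2,C[4]=3)=3 vs D=3 ok
[6] required=max(L[6]=9,C[5]=7)=9 vs D=9 ok
[7] required=max(L[7]=6,C[6]=9)=9 vs D=6 SHORT
[8] required=C[7]=5=5 vs D=5 ok

hazard at step 7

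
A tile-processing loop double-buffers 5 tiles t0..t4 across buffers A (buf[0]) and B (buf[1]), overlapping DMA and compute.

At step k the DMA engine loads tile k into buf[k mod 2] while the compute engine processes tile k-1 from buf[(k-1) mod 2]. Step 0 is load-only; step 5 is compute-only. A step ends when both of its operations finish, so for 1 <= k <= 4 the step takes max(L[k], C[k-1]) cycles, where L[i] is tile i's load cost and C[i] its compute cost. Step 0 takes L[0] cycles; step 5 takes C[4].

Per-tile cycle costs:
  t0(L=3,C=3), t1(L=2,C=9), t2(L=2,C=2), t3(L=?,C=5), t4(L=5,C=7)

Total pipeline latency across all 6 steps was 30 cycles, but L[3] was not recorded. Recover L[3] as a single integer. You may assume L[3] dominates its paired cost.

step 0: dur = L[0]=3 = 3
step 1: dur = max(L[1]=2, C[0]=3) = 3
step 2: dur = max(L[2]=2, C[1]=9) = 9
step 3: dur = max(L[3]=?, C[2]=2) = L[3]  (unknown; binding)
step 4: dur = max(L[4]=5, C[3]=5) = 5
step 5: dur = C[4]=7 = 7
sum of known step durations = 27
dur[3] = total - known = 30 - 27 = 3
L[3] is the binding max in step 3, so L[3] = dur[3] = 3

L[3] = 3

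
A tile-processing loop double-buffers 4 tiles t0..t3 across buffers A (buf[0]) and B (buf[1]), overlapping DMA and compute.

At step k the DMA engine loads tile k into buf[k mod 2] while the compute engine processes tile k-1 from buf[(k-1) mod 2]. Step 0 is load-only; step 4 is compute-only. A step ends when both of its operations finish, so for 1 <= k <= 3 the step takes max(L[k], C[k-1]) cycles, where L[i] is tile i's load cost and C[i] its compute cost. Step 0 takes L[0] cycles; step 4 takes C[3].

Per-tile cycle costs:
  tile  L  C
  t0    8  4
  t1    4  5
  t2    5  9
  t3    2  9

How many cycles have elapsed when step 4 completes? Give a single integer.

end_cycle[4] = 35

[0] DMA t0→A (8c) ∥ CU idle ⇒ 8c, clock 8
[1] DMA t1→B (4c) ∥ CU A:t0 (4c) ⇒ 4c, clock 12
[2] DMA t2→A (5c) ∥ CU B:t1 (5c) ⇒ 5c, clock 17
[3] DMA t3→B (2c) ∥ CU A:t2 (9c) ⇒ 9c, clock 26
[4] DMA idle ∥ CU B:t3 (9c) ⇒ 9c, clock 35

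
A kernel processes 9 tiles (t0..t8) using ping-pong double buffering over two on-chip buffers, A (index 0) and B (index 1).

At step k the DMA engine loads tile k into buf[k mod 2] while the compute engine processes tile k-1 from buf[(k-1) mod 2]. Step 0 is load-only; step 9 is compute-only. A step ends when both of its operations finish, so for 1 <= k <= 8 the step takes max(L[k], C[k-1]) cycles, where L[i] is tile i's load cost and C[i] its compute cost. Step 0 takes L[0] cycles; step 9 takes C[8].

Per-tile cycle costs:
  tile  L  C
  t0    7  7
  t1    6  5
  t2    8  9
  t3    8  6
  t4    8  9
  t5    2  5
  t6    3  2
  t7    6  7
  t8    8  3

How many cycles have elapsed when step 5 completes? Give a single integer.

k=0 load=t0/7c comp=- wait=7 total=7
k=1 load=t1/6c comp=t0/7c wait=7 total=14
k=2 load=t2/8c comp=t1/5c wait=8 total=22
k=3 load=t3/8c comp=t2/9c wait=9 total=31
k=4 load=t4/8c comp=t3/6c wait=8 total=39
k=5 load=t5/2c comp=t4/9c wait=9 total=48
k=6 load=t6/3c comp=t5/5c wait=5 total=53
k=7 load=t7/6c comp=t6/2c wait=6 total=59
k=8 load=t8/8c comp=t7/7c wait=8 total=67
k=9 load=- comp=t8/3c wait=3 total=70

end_cycle[5] = 48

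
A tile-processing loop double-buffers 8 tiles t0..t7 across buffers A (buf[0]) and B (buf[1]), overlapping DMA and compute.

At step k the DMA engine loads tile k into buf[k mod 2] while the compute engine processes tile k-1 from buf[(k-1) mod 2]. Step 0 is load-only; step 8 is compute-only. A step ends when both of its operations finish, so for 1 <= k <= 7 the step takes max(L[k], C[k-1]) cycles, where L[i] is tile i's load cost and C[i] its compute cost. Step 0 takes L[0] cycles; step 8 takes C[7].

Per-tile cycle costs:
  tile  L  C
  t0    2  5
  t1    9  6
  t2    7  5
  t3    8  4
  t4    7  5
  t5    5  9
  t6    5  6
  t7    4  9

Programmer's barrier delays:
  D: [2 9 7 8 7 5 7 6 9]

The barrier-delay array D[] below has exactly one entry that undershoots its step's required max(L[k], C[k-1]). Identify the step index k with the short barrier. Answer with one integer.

hazard at step 6

[0] required=L[0]=2=2 vs D=2 ok
[1] required=max(L[1]=9,C[0]=5)=9 vs D=9 ok
[2] required=max(L[2]=7,C[1]=6)=7 vs D=7 ok
[3] required=max(L[3]=8,C[2]=5)=8 vs D=8 ok
[4] required=max(L[4]=7,C[3]=4)=7 vs D=7 ok
[5] required=max(L[5]=5,C[4]=5)=5 vs D=5 ok
[6] required=max(L[6]=5,C[5]=9)=9 vs D=7 SHORT
[7] required=max(L[7]=4,C[6]=6)=6 vs D=6 ok
[8] required=C[7]=9=9 vs D=9 ok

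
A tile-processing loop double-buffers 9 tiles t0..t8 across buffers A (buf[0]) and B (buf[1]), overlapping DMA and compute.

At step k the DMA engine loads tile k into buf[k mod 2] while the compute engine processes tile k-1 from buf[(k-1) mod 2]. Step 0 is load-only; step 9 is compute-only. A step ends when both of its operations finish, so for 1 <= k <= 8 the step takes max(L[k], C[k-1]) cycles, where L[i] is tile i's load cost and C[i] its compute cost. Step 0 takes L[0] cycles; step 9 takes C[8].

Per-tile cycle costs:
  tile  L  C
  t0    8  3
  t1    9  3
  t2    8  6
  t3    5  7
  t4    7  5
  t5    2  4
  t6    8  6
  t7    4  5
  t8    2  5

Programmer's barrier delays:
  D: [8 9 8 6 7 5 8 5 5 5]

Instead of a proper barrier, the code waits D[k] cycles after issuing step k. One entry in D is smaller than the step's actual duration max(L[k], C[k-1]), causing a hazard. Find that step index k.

hazard at step 7

k=0 barrier L[0]=8→8c, D[0]=8 ok
k=1 barrier max(L[1]=9,C[0]=3)→9c, D[1]=9 ok
k=2 barrier max(L[2]=8,C[1]=3)→8c, D[2]=8 ok
k=3 barrier max(L[3]=5,C[2]=6)→6c, D[3]=6 ok
k=4 barrier max(L[4]=7,C[3]=7)→7c, D[4]=7 ok
k=5 barrier max(L[5]=2,C[4]=5)→5c, D[5]=5 ok
k=6 barrier max(L[6]=8,C[5]=4)→8c, D[6]=8 ok
k=7 barrier max(L[7]=4,C[6]=6)→6c, D[7]=5 SHORT
k=8 barrier max(L[8]=2,C[7]=5)→5c, D[8]=5 ok
k=9 barrier C[8]=5→5c, D[9]=5 ok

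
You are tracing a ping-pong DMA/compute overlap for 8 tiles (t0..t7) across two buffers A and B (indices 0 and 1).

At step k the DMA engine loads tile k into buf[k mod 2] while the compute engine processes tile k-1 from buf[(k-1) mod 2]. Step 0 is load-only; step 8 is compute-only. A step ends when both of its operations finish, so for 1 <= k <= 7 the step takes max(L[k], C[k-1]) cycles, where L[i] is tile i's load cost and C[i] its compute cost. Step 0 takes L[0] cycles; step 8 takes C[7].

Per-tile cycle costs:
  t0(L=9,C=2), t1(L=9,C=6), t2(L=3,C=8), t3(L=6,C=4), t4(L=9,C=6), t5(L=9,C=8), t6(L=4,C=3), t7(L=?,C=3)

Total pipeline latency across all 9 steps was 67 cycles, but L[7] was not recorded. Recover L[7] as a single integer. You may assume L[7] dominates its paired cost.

step 0 = dur = L[0]=9 = 9
step 1 = dur = max(L[1]=9, C[0]=2) = 9
step 2 = dur = max(L[2]=3, C[1]=6) = 6
step 3 = dur = max(L[3]=6, C[2]=8) = 8
step 4 = dur = max(L[4]=9, C[3]=4) = 9
step 5 = dur = max(L[5]=9, C[4]=6) = 9
step 6 = dur = max(L[6]=4, C[5]=8) = 8
step 7 = dur = max(L[7]=?, C[6]=3) = L[7]  (unknown; binding)
step 8 = dur = C[7]=3 = 3
sum of known step durations = 61
dur[7] = total - known = 67 - 61 = 6
L[7] is the binding max in step 7, so L[7] = dur[7] = 6

L[7] = 6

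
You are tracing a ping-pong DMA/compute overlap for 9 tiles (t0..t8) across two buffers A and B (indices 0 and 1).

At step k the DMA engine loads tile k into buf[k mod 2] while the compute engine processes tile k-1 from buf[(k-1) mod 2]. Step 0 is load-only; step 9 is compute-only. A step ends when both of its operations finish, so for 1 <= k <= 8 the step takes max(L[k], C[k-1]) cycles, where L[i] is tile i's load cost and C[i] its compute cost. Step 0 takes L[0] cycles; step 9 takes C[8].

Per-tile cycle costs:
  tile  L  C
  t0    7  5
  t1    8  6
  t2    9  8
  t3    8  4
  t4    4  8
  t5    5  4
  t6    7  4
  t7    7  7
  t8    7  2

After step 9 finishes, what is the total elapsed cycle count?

step 0: L[0]=7 → dur=7, Σ=7 | A=load:t0 B=idle [load-only]
step 1: L[1]=8 C[0]=5 → dur=8, Σ=15 | A=compute:t0 B=load:t1 [load-bound]
step 2: L[2]=9 C[1]=6 → dur=9, Σ=24 | A=load:t2 B=compute:t1 [load-bound]
step 3: L[3]=8 C[2]=8 → dur=8, Σ=32 | A=compute:t2 B=load:t3 [tied]
step 4: L[4]=4 C[3]=4 → dur=4, Σ=36 | A=load:t4 B=compute:t3 [tied]
step 5: L[5]=5 C[4]=8 → dur=8, Σ=44 | A=compute:t4 B=load:t5 [compute-bound]
step 6: L[6]=7 C[5]=4 → dur=7, Σ=51 | A=load:t6 B=compute:t5 [load-bound]
step 7: L[7]=7 C[6]=4 → dur=7, Σ=58 | A=compute:t6 B=load:t7 [load-bound]
step 8: L[8]=7 C[7]=7 → dur=7, Σ=65 | A=load:t8 B=compute:t7 [tied]
step 9: C[8]=2 → dur=2, Σ=67 | A=compute:t8 B=idle [compute-only]

end_cycle[9] = 67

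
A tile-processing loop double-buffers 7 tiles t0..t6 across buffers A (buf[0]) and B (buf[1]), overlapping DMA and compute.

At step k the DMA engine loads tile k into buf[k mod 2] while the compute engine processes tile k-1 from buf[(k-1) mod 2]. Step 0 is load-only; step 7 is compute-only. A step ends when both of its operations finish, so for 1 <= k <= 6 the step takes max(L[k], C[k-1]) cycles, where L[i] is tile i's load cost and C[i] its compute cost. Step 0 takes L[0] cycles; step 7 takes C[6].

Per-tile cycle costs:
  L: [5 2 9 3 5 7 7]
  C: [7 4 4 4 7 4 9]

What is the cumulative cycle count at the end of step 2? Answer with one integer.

[0] DMA t0→A (5c) ∥ CU idle ⇒ 5c, clock 5
[1] DMA t1→B (2c) ∥ CU A:t0 (7c) ⇒ 7c, clock 12
[2] DMA t2→A (9c) ∥ CU B:t1 (4c) ⇒ 9c, clock 21
[3] DMA t3→B (3c) ∥ CU A:t2 (4c) ⇒ 4c, clock 25
[4] DMA t4→A (5c) ∥ CU B:t3 (4c) ⇒ 5c, clock 30
[5] DMA t5→B (7c) ∥ CU A:t4 (7c) ⇒ 7c, clock 37
[6] DMA t6→A (7c) ∥ CU B:t5 (4c) ⇒ 7c, clock 44
[7] DMA idle ∥ CU A:t6 (9c) ⇒ 9c, clock 53

end_cycle[2] = 21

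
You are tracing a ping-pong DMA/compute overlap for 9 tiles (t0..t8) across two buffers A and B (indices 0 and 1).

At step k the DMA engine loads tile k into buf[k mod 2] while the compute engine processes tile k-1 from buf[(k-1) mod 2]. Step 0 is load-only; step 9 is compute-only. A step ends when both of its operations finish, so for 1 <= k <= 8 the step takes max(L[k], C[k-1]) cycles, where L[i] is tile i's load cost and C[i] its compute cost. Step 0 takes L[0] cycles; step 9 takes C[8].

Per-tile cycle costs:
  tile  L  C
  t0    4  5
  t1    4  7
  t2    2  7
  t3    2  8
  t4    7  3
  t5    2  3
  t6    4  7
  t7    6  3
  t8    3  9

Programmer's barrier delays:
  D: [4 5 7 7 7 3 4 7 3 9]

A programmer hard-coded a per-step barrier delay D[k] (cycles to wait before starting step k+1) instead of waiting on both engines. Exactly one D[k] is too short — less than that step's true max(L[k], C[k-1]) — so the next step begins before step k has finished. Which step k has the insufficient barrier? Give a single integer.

hazard at step 4

[0] required=L[0]=4=4 vs D=4 ok
[1] required=max(L[1]=4,C[0]=5)=5 vs D=5 ok
[2] required=max(L[2]=2,C[1]=7)=7 vs D=7 ok
[3] required=max(L[3]=2,C[2]=7)=7 vs D=7 ok
[4] required=max(L[4]=7,C[3]=8)=8 vs D=7 SHORT
[5] required=max(L[5]=2,C[4]=3)=3 vs D=3 ok
[6] required=max(L[6]=4,C[5]=3)=4 vs D=4 ok
[7] required=max(L[7]=6,C[6]=7)=7 vs D=7 ok
[8] required=max(L[8]=3,C[7]=3)=3 vs D=3 ok
[9] required=C[8]=9=9 vs D=9 ok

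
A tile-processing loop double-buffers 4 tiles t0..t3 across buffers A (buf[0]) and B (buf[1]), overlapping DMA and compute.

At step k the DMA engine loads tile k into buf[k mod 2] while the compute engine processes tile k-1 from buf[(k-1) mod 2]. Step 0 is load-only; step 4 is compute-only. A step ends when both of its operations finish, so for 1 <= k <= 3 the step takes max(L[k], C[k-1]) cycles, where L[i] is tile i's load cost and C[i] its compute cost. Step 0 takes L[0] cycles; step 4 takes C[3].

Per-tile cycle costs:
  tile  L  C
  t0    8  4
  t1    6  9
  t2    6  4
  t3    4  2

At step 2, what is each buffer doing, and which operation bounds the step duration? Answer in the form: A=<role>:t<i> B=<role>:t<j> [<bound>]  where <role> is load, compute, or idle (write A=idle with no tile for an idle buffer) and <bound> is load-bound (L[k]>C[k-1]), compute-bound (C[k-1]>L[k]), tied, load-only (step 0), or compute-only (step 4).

step 2: A=load:t2 B=compute:t1 [compute-bound]

[0] DMA t0→A (8c) ∥ CU idle ⇒ 8c, clock 8
[1] DMA t1→B (6c) ∥ CU A:t0 (4c) ⇒ 6c, clock 14
[2] DMA t2→A (6c) ∥ CU B:t1 (9c) ⇒ 9c, clock 23
[3] DMA t3→B (4c) ∥ CU A:t2 (4c) ⇒ 4c, clock 27
[4] DMA idle ∥ CU B:t3 (2c) ⇒ 2c, clock 29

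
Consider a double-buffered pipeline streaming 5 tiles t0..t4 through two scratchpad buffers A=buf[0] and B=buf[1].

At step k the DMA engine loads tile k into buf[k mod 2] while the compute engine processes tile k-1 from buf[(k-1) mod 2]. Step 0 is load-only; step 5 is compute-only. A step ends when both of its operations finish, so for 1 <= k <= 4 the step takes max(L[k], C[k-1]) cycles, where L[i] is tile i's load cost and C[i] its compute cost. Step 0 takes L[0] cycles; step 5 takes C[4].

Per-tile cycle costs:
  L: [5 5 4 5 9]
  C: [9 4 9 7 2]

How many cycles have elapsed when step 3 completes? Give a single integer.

k=0 load=t0/5c comp=- wait=5 total=5
k=1 load=t1/5c comp=t0/9c wait=9 total=14
k=2 load=t2/4c comp=t1/4c wait=4 total=18
k=3 load=t3/5c comp=t2/9c wait=9 total=27
k=4 load=t4/9c comp=t3/7c wait=9 total=36
k=5 load=- comp=t4/2c wait=2 total=38

end_cycle[3] = 27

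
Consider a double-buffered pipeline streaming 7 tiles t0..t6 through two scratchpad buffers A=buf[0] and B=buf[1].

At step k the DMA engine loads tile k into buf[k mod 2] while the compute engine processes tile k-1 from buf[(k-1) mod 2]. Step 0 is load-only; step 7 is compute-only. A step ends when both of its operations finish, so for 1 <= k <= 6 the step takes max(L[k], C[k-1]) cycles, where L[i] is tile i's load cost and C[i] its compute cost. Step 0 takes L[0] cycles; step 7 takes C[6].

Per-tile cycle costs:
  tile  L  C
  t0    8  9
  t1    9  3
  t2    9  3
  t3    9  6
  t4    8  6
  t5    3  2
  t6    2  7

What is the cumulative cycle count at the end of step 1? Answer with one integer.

end_cycle[1] = 17

k=0 load=t0/8c comp=- wait=8 total=8
k=1 load=t1/9c comp=t0/9c wait=9 total=17
k=2 load=t2/9c comp=t1/3c wait=9 total=26
k=3 load=t3/9c comp=t2/3c wait=9 total=35
k=4 load=t4/8c comp=t3/6c wait=8 total=43
k=5 load=t5/3c comp=t4/6c wait=6 total=49
k=6 load=t6/2c comp=t5/2c wait=2 total=51
k=7 load=- comp=t6/7c wait=7 total=58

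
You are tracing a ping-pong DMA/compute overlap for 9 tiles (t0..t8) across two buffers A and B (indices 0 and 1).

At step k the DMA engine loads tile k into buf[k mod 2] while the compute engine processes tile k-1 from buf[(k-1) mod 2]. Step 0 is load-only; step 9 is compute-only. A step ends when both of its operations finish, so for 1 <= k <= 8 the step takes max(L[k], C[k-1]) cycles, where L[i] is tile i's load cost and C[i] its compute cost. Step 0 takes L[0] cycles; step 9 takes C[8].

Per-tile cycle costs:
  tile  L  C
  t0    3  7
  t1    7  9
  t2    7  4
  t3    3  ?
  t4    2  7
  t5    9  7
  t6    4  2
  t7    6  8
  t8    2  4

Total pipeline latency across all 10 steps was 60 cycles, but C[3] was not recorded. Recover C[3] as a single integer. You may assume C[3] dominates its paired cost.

step 0 | dur = L[0]=3 = 3
step 1 | dur = max(L[1]=7, C[0]=7) = 7
step 2 | dur = max(L[2]=7, C[1]=9) = 9
step 3 | dur = max(L[3]=3, C[2]=4) = 4
step 4 | dur = max(L[4]=2, C[3]=?) = C[3]  (unknown; binding)
step 5 | dur = max(L[5]=9, C[4]=7) = 9
step 6 | dur = max(L[6]=4, C[5]=7) = 7
step 7 | dur = max(L[7]=6, C[6]=2) = 6
step 8 | dur = max(L[8]=2, C[7]=8) = 8
step 9 | dur = C[8]=4 = 4
sum of known step durations = 57
dur[4] = total - known = 60 - 57 = 3
C[3] is the binding max in step 4, so C[3] = dur[4] = 3

C[3] = 3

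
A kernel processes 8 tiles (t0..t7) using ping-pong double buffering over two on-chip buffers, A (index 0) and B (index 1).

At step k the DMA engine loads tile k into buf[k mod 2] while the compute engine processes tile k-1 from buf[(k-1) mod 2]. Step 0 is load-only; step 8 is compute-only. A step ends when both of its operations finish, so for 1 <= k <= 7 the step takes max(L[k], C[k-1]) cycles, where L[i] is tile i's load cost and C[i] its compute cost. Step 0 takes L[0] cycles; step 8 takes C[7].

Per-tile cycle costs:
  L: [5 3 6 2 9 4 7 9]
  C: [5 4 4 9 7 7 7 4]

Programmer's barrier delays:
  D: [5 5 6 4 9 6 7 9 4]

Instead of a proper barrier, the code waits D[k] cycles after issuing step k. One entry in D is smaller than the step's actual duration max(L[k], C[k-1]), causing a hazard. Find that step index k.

step 0: need L[0]=5 = 5; D[0]=5 ok
step 1: need max(L[1]=3,C[0]=5) = 5; D[1]=5 ok
step 2: need max(L[2]=6,C[1]=4) = 6; D[2]=6 ok
step 3: need max(L[3]=2,C[2]=4) = 4; D[3]=4 ok
step 4: need max(L[4]=9,C[3]=9) = 9; D[4]=9 ok
step 5: need max(L[5]=4,C[4]=7) = 7; D[5]=6 SHORT
step 6: need max(L[6]=7,C[5]=7) = 7; D[6]=7 ok
step 7: need max(L[7]=9,C[6]=7) = 9; D[7]=9 ok
step 8: need C[7]=4 = 4; D[8]=4 ok

hazard at step 5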